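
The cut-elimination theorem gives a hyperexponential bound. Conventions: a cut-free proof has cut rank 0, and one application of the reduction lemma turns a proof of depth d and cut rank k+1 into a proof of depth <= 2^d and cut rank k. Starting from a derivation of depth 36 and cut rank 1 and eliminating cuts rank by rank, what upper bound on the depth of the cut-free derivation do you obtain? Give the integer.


Each rank reduction sends depth d to at most 2^d; cut rank r needs r reductions.
2_0(36) = 36
2_1(36) = 2^36 = 68719476736
Cut-free depth bound = 68719476736

68719476736


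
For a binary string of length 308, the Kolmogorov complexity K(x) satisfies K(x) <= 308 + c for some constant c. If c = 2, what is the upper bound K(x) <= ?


K(x) <= |x| + c = 308 + 2 = 310

310


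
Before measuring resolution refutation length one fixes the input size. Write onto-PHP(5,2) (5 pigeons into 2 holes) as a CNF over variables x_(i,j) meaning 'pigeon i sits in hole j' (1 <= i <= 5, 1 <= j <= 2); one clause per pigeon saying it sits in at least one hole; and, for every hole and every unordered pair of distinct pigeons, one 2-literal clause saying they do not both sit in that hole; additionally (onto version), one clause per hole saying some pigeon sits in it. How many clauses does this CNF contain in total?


onto-PHP(5,2): 5 pigeons, 2 holes, 5*2 = 10 variables.
- pigeon clauses: one per pigeon -> 5 clauses
- hole clauses: 2 holes * C(5,2) = 2 * 10 -> 20 clauses
- onto clauses: one per hole -> 2 clauses
Total clauses = 5 + 20 + 2 = 27

27


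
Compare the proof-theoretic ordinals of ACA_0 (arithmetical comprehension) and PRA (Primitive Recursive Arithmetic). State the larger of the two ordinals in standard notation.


Proof-theoretic ordinal of ACA_0 (arithmetical comprehension): epsilon_0
Proof-theoretic ordinal of PRA (Primitive Recursive Arithmetic): omega^omega
Comparing: omega^omega < epsilon_0.
The larger ordinal is epsilon_0 (from ACA_0 (arithmetical comprehension)).

epsilon_0


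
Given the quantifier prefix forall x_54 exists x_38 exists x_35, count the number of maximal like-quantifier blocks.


Alternations = 1.
Blocks = alternations + 1 = 2

2


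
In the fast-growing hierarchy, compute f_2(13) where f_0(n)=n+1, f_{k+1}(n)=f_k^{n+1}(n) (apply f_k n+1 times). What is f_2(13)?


f_2(13) = f_1^14(13)
f_1(m) = 2m + 1.
Iterating: f_1^k(n) = 2^k*(n+1) - 1.
f_2(13) = 2^14*(13+1) - 1 = 16384*14 - 1 = 229375

229375


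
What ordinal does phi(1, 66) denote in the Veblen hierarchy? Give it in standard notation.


phi(1, 66):
phi(1, beta) = epsilon_beta (the beta-th epsilon number).
phi(1, 66) = epsilon_66

epsilon_66


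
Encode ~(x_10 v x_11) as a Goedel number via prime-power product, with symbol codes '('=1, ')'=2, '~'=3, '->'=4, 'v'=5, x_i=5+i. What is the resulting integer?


Formula: ~(x_10 v x_11)
Symbol codes: [3, 1, 15, 5, 16, 2]
Primes: [2, 3, 5, 7, 11, 13]
p_1^3 = 2^3 = 8
p_2^1 = 3^1 = 3
p_3^15 = 5^15 = 30517578125
p_4^5 = 7^5 = 16807
p_5^16 = 11^16 = 45949729863572161
p_6^2 = 13^2 = 169
Product = 95591917645812513704343017578125000

95591917645812513704343017578125000


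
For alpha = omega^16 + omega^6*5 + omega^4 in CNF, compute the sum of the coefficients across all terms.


CNF: omega^16 + omega^6*5 + omega^4
Coefficients: 1 + 5 + 1 = 7

7


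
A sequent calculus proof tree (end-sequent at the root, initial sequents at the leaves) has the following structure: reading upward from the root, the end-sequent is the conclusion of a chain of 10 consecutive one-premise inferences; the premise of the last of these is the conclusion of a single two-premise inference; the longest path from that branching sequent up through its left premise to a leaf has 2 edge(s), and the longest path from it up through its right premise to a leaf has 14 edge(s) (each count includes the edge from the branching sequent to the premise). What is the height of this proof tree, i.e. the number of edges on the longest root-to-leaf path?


Longest path through the left premise: 2 edges (measured from the branching sequent)
Longest path through the right premise: 14 edges
Height of the subtree rooted at the branching sequent: max(2, 14) = 14
The branching sequent sits 10 edges above the root (the chain of one-premise inferences), so height = 14 + 10 = 24

24


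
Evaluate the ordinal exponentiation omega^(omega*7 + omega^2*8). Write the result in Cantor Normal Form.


omega^(omega*7 + omega^2*8):
In ordinal addition a term is absorbed by a following term of strictly larger exponent: 1 < 2, so omega*7 + omega^2*8 = omega^2*8.
omega raised to a CNF ordinal is a single CNF term: Result = omega^(omega^2*8)

omega^(omega^2*8)


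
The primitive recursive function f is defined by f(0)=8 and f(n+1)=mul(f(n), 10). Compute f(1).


f(0) = 8
f(1) = mul(f(0), 10) = mul(8, 10) = 80


80


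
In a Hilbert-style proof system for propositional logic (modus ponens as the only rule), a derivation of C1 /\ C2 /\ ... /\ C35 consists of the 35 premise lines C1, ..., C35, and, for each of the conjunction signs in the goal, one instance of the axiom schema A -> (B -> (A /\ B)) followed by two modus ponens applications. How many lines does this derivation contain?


Conjoining 35 premises:
- 35 premise lines
- the goal has 34 conjunction signs; each costs 1 axiom instance + 2 MP = 3 lines: 3 * 34 = 102
Total = 35 + 102 = 137 lines.

137


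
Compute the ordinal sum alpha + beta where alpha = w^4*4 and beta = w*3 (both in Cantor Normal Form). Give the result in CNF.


Ordinal addition w^4*4 + w*3:
Leading exponent of alpha (4) > leading exponent of beta (1).
Since alpha's term has higher exponent than beta's leading term,
the sum is simply alpha followed by beta.
Result = w^4*4 + w*3

w^4*4 + w*3


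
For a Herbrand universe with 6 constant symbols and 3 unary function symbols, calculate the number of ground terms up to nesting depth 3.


Herbrand terms by depth:
Depth 0: 6 constants
Depth 1: 18 new terms (running total: 24)
Depth 2: 54 new terms (running total: 78)
Depth 3: 162 new terms (running total: 240)
Total distinct ground terms = 240

240


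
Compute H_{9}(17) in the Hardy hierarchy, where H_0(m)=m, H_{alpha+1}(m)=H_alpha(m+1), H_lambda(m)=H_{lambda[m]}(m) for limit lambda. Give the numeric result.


H_9(17):
For finite ordinals k, H_k(n) = n + k (each successor step adds 1).
H_9(17) = 17 + 9 = 26

26


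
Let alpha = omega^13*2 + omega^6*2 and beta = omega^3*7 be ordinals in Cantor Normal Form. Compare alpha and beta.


Compare term by term from highest exponent:
alpha = omega^13*2 + omega^6*2
beta = omega^3*7
Term 1: alpha has omega^13*2, beta has omega^3*7
Term 2: alpha has omega^6*2, beta has omega^0*0
Result: alpha > beta

alpha > beta


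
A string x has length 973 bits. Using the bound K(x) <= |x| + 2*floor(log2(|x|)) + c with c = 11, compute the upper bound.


floor(log2(973)) = 9
2 * 9 = 18
K(x) <= 973 + 18 + 11 = 1002

1002


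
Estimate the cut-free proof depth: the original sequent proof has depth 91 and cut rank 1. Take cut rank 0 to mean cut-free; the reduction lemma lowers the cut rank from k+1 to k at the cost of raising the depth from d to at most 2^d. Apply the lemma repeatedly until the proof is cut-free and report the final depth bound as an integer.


Each rank reduction sends depth d to at most 2^d; cut rank r needs r reductions.
2_0(91) = 91
2_1(91) = 2^91 = 2475880078570760549798248448
Cut-free depth bound = 2475880078570760549798248448

2475880078570760549798248448


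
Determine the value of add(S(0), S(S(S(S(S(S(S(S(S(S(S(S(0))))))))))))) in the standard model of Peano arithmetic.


add(S^1(0), S^12(0)):
S^1(0) = 1
S^12(0) = 12
1 + 12 = 13

13


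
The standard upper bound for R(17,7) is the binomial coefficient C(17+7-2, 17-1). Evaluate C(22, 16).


R(17,7) <= C(17+7-2, 17-1) = C(22, 16)
C(22, 16) = 22! / (16! * 6!)
= 74613

74613


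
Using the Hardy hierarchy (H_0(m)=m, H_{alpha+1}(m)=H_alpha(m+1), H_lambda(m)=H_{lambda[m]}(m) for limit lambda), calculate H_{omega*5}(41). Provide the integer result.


H_{omega*5}(41):
For the Hardy hierarchy, H_{omega*k}(n) = 2^k * n.
2^5 = 32.
32 * 41 = 1312

1312


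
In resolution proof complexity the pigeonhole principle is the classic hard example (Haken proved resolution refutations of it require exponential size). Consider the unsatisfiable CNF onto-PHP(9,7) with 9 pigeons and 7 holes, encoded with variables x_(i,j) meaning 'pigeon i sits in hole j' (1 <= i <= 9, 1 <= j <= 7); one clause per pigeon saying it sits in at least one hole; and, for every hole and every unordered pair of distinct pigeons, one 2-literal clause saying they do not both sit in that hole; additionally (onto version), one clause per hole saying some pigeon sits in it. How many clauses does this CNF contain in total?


onto-PHP(9,7): 9 pigeons, 7 holes, 9*7 = 63 variables.
- pigeon clauses: one per pigeon -> 9 clauses
- hole clauses: 7 holes * C(9,2) = 7 * 36 -> 252 clauses
- onto clauses: one per hole -> 7 clauses
Total clauses = 9 + 252 + 7 = 268

268


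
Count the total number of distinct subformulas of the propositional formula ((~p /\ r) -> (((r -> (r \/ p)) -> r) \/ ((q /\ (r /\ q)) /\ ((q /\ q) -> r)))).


Formula: ((~p /\ r) -> (((r -> (r \/ p)) -> r) \/ ((q /\ (r /\ q)) /\ ((q /\ q) -> r))))
Subformulas found:
  1. r
  2. q
  3. p
  4. ~p
  5. (r /\ q)
  6. (q /\ q)
  7. (r \/ p)
  8. (~p /\ r)
  9. (q /\ (r /\ q))
  10. (r -> (r \/ p))
  11. ((q /\ q) -> r)
  12. ((r -> (r \/ p)) -> r)
  13. ((q /\ (r /\ q)) /\ ((q /\ q) -> r))
  14. (((r -> (r \/ p)) -> r) \/ ((q /\ (r /\ q)) /\ ((q /\ q) -> r)))
  15. ((~p /\ r) -> (((r -> (r \/ p)) -> r) \/ ((q /\ (r /\ q)) /\ ((q /\ q) -> r))))
Total distinct subformulas = 15

15


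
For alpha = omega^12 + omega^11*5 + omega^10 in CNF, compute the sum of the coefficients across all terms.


CNF: omega^12 + omega^11*5 + omega^10
Coefficients: 1 + 5 + 1 = 7

7


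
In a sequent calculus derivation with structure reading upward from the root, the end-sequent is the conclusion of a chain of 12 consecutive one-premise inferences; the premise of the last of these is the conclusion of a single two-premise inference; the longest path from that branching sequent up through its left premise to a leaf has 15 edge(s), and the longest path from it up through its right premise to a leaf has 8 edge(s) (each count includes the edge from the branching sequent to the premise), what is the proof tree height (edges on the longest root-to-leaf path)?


Longest path through the left premise: 15 edges (measured from the branching sequent)
Longest path through the right premise: 8 edges
Height of the subtree rooted at the branching sequent: max(15, 8) = 15
The branching sequent sits 12 edges above the root (the chain of one-premise inferences), so height = 15 + 12 = 27

27


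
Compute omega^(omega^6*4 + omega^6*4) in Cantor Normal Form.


omega^(omega^6*4 + omega^6*4):
Both terms of the exponent have the same exponent 6, so they merge: omega^6*4 + omega^6*4 = omega^6*(4+4) = omega^6*8.
omega raised to a CNF ordinal is a single CNF term: Result = omega^(omega^6*8)

omega^(omega^6*8)


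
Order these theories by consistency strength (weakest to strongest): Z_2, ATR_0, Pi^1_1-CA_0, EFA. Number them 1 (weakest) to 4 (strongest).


Ordering by consistency strength:
1. EFA
2. ATR_0
3. Pi^1_1-CA_0
4. Z_2


Z_2=4, ATR_0=2, Pi^1_1-CA_0=3, EFA=1


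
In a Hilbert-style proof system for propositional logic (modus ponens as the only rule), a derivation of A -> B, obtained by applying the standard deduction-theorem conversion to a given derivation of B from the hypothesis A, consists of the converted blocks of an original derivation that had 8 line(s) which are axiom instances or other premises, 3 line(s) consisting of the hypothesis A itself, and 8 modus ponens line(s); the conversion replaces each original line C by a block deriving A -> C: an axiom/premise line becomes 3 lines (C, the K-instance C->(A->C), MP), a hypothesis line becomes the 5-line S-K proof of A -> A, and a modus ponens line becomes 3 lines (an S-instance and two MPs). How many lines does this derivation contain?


Deduction-theorem conversion, block by block:
- 8 axiom/premise lines -> 3 lines each = 24
- 3 hypothesis lines -> 5 lines each (identity proof A->A) = 15
- 8 MP lines -> 3 lines each (S-instance, MP, MP) = 24
Total = 24 + 15 + 24 = 63 lines.

63


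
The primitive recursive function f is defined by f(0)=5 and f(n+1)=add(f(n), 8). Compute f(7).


f(0) = 5
f(1) = add(f(0), 8) = add(5, 8) = 13
f(2) = add(f(1), 8) = add(13, 8) = 21
f(3) = add(f(2), 8) = add(21, 8) = 29
f(4) = add(f(3), 8) = add(29, 8) = 37
f(5) = add(f(4), 8) = add(37, 8) = 45
f(6) = add(f(5), 8) = add(45, 8) = 53
f(7) = add(f(6), 8) = add(53, 8) = 61


61


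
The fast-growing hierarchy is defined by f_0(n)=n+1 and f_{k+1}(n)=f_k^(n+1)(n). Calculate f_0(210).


f_0(210) = 210 + 1 = 211

211


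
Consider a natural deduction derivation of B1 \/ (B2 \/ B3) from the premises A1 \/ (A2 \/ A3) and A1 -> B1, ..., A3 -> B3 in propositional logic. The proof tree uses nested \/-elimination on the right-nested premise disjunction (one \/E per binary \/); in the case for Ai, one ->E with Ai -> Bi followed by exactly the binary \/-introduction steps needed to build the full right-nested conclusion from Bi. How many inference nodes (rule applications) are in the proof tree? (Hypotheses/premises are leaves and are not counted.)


Constructive dilemma with 3 branches, all disjunctions right-nested:
- \/E: the premise has 2 binary \/, each eliminated once: 2 nodes.
- ->E: one per case (Ai with Ai -> Bi gives Bi): 3 nodes.
- \/I: in case i < n, Bi needs 1 step to form Bi \/ (B(i+1) \/ ...) and then i-1 steps to prepend B(i-1), ..., B1, i.e. i steps; in case i = n, B3 needs 2 prepend steps.
  \/I total = (1 + 2 + ... + 2) + 2 = 3 + 2 = 5 nodes.
Total = 2 + 3 + 5 = 10

10


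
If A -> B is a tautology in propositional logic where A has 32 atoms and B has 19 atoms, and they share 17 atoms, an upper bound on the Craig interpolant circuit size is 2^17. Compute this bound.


Shared atoms = 17
Craig interpolant size bound = 2^17
= 131072

131072


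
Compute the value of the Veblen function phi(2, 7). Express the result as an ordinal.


phi(2, 7):
phi(2, beta) = zeta_beta (the beta-th zeta number, fixed point of epsilon).
phi(2, 7) = zeta_7

zeta_7


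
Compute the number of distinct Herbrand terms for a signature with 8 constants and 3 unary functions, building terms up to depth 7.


Herbrand terms by depth:
Depth 0: 8 constants
Depth 1: 24 new terms (running total: 32)
Depth 2: 72 new terms (running total: 104)
Depth 3: 216 new terms (running total: 320)
Depth 4: 648 new terms (running total: 968)
Depth 5: 1944 new terms (running total: 2912)
Depth 6: 5832 new terms (running total: 8744)
Depth 7: 17496 new terms (running total: 26240)
Total distinct ground terms = 26240

26240


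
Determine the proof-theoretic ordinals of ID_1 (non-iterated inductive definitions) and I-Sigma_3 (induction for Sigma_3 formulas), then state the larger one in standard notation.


Proof-theoretic ordinal of ID_1 (non-iterated inductive definitions): psi_0(epsilon_{Omega+1})
Proof-theoretic ordinal of I-Sigma_3 (induction for Sigma_3 formulas): omega^(omega^(omega^omega))
Comparing: omega^(omega^(omega^omega)) < psi_0(epsilon_{Omega+1}).
The larger ordinal is psi_0(epsilon_{Omega+1}) (from ID_1 (non-iterated inductive definitions)).

psi_0(epsilon_{Omega+1})


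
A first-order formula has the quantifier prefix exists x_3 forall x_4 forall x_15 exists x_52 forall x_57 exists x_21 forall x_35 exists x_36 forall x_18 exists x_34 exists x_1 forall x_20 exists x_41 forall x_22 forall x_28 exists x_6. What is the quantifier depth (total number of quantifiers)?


Quantifier prefix has 16 quantifier symbols.
Quantifier depth = 16

16


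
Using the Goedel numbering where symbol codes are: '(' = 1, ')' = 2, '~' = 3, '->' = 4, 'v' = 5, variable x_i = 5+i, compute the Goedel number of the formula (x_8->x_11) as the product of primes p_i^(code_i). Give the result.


Formula: (x_8->x_11)
Symbol codes: [1, 13, 4, 16, 2]
Primes: [2, 3, 5, 7, 11]
p_1^1 = 2^1 = 2
p_2^13 = 3^13 = 1594323
p_3^4 = 5^4 = 625
p_4^16 = 7^16 = 33232930569601
p_5^2 = 11^2 = 121
Product = 8013833866633343737353750

8013833866633343737353750


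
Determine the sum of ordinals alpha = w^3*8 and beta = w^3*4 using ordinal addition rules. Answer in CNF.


Ordinal addition w^3*8 + w^3*4:
Both terms have the same exponent 3.
w^e*c + w^e*d = w^e*(c+d).
Result = w^3*(8+4) = w^3*12

w^3*12


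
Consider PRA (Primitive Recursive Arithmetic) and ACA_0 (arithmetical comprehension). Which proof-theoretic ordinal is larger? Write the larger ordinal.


Proof-theoretic ordinal of PRA (Primitive Recursive Arithmetic): omega^omega
Proof-theoretic ordinal of ACA_0 (arithmetical comprehension): epsilon_0
Comparing: omega^omega < epsilon_0.
The larger ordinal is epsilon_0 (from ACA_0 (arithmetical comprehension)).

epsilon_0


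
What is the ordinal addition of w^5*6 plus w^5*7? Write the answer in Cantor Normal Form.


Ordinal addition w^5*6 + w^5*7:
Both terms have the same exponent 5.
w^e*c + w^e*d = w^e*(c+d).
Result = w^5*(6+7) = w^5*13

w^5*13


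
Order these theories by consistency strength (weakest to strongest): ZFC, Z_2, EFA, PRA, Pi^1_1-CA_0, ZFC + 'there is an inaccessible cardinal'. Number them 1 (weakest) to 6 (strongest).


Ordering by consistency strength:
1. EFA
2. PRA
3. Pi^1_1-CA_0
4. Z_2
5. ZFC
6. ZFC + 'there is an inaccessible cardinal'


ZFC=5, Z_2=4, EFA=1, PRA=2, Pi^1_1-CA_0=3, ZFC + 'there is an inaccessible cardinal'=6


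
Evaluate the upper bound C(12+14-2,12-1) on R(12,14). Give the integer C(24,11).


R(12,14) <= C(12+14-2, 12-1) = C(24, 11)
C(24, 11) = 24! / (11! * 13!)
= 2496144

2496144


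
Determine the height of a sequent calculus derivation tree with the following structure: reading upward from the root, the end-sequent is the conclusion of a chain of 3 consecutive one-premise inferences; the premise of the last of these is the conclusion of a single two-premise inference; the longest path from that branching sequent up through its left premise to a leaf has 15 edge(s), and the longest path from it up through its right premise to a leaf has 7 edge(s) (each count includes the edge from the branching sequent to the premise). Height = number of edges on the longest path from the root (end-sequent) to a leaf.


Longest path through the left premise: 15 edges (measured from the branching sequent)
Longest path through the right premise: 7 edges
Height of the subtree rooted at the branching sequent: max(15, 7) = 15
The branching sequent sits 3 edges above the root (the chain of one-premise inferences), so height = 15 + 3 = 18

18


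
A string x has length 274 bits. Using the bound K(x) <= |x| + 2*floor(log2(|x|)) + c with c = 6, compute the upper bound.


floor(log2(274)) = 8
2 * 8 = 16
K(x) <= 274 + 16 + 6 = 296

296


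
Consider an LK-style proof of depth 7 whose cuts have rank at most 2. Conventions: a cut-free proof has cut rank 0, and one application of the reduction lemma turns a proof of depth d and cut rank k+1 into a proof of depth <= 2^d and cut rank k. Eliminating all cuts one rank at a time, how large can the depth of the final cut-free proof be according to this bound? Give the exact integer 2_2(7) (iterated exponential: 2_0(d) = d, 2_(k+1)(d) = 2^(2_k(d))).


Each rank reduction sends depth d to at most 2^d; cut rank r needs r reductions.
2_0(7) = 7
2_1(7) = 2^7 = 128
2_2(7) = 2^128 = 340282366920938463463374607431768211456
Cut-free depth bound = 340282366920938463463374607431768211456

340282366920938463463374607431768211456


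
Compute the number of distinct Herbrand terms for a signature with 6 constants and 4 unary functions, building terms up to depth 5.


Herbrand terms by depth:
Depth 0: 6 constants
Depth 1: 24 new terms (running total: 30)
Depth 2: 96 new terms (running total: 126)
Depth 3: 384 new terms (running total: 510)
Depth 4: 1536 new terms (running total: 2046)
Depth 5: 6144 new terms (running total: 8190)
Total distinct ground terms = 8190

8190


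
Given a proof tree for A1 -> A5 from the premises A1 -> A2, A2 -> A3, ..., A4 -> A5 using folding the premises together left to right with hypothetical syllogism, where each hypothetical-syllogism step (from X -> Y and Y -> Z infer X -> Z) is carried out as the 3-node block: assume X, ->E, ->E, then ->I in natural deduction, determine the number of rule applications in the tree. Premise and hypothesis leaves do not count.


There are 4 premises in the chain. The first HS step combines premises 1 and 2; each further premise needs one more HS step.
So 4 premises require 4 - 1 = 3 hypothetical-syllogism steps.
Each HS step uses 3 inference nodes (->E, ->E, ->I).
3 * 3 = 9 total inference nodes.

9


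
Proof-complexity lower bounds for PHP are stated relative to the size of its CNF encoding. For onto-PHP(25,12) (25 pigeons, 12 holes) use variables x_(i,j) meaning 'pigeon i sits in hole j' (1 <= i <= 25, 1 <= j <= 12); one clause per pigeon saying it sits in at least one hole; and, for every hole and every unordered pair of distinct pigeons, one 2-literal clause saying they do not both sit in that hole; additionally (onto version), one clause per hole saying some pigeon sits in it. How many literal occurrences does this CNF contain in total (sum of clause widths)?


onto-PHP(25,12): 25 pigeons, 12 holes, 25*12 = 300 variables.
- pigeon clauses: one per pigeon -> 25 clauses of width 12 -> 300 literals
- hole clauses: 12 holes * C(25,2) = 12 * 300 -> 3600 clauses of width 2 -> 7200 literals
- onto clauses: one per hole -> 12 clauses of width 25 -> 300 literals
Total literal occurrences = 300 + 7200 + 300 = 7800

7800


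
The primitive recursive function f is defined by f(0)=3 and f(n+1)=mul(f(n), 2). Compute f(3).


f(0) = 3
f(1) = mul(f(0), 2) = mul(3, 2) = 6
f(2) = mul(f(1), 2) = mul(6, 2) = 12
f(3) = mul(f(2), 2) = mul(12, 2) = 24


24


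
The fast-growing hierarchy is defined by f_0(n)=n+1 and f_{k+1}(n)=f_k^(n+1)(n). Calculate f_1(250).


f_1(250) = f_0^251(250)
f_0 adds 1 each time, applied 251 times.
f_1(250) = 250 + 251 = 501

501


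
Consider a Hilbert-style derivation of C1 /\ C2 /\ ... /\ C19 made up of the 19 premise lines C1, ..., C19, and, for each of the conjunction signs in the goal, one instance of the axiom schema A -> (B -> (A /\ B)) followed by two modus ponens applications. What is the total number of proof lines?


Conjoining 19 premises:
- 19 premise lines
- the goal has 18 conjunction signs; each costs 1 axiom instance + 2 MP = 3 lines: 3 * 18 = 54
Total = 19 + 54 = 73 lines.

73


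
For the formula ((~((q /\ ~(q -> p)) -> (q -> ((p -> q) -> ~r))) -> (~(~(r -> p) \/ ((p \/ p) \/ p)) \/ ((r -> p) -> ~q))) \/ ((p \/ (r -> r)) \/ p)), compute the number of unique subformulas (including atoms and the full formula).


Formula: ((~((q /\ ~(q -> p)) -> (q -> ((p -> q) -> ~r))) -> (~(~(r -> p) \/ ((p \/ p) \/ p)) \/ ((r -> p) -> ~q))) \/ ((p \/ (r -> r)) \/ p))
Subformulas found:
  1. r
  2. q
  3. p
  4. ~r
  5. ~q
  6. (p \/ p)
  7. (r -> p)
  8. (q -> p)
  9. (r -> r)
  10. (p -> q)
  11. ~(q -> p)
  12. ~(r -> p)
  13. (p \/ (r -> r))
  14. ((p \/ p) \/ p)
  15. ((r -> p) -> ~q)
  16. ((p -> q) -> ~r)
  17. (q /\ ~(q -> p))
  18. ((p \/ (r -> r)) \/ p)
  19. (q -> ((p -> q) -> ~r))
  20. (~(r -> p) \/ ((p \/ p) \/ p))
  21. ~(~(r -> p) \/ ((p \/ p) \/ p))
  22. ((q /\ ~(q -> p)) -> (q -> ((p -> q) -> ~r)))
  23. ~((q /\ ~(q -> p)) -> (q -> ((p -> q) -> ~r)))
  24. (~(~(r -> p) \/ ((p \/ p) \/ p)) \/ ((r -> p) -> ~q))
  25. (~((q /\ ~(q -> p)) -> (q -> ((p -> q) -> ~r))) -> (~(~(r -> p) \/ ((p \/ p) \/ p)) \/ ((r -> p) -> ~q)))
  26. ((~((q /\ ~(q -> p)) -> (q -> ((p -> q) -> ~r))) -> (~(~(r -> p) \/ ((p \/ p) \/ p)) \/ ((r -> p) -> ~q))) \/ ((p \/ (r -> r)) \/ p))
Total distinct subformulas = 26

26


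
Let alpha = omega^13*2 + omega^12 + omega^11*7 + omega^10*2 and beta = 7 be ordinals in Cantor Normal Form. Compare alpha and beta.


Compare term by term from highest exponent:
alpha = omega^13*2 + omega^12 + omega^11*7 + omega^10*2
beta = 7
Term 1: alpha has omega^13*2, beta has omega^0*7
Term 2: alpha has omega^12*1, beta has omega^0*0
Term 3: alpha has omega^11*7, beta has omega^0*0
Term 4: alpha has omega^10*2, beta has omega^0*0
Result: alpha > beta

alpha > beta


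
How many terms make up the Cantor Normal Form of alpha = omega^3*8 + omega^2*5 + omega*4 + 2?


CNF: omega^3*8 + omega^2*5 + omega*4 + 2
Count the summands separated by '+':
  term 1: omega^3*8
  term 2: omega^2*5
  term 3: omega*4
  term 4: 2
Total terms = 4

4


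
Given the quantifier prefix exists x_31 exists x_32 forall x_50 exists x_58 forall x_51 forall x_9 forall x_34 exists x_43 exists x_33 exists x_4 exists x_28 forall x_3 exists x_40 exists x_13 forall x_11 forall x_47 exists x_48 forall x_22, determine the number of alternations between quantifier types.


Walk the prefix and count type changes:
  position 1: exists -> exists
  position 2: exists -> forall <-- alternation
  position 3: forall -> exists <-- alternation
  position 4: exists -> forall <-- alternation
  position 5: forall -> forall
  position 6: forall -> forall
  position 7: forall -> exists <-- alternation
  position 8: exists -> exists
  position 9: exists -> exists
  position 10: exists -> exists
  position 11: exists -> forall <-- alternation
  position 12: forall -> exists <-- alternation
  position 13: exists -> exists
  position 14: exists -> forall <-- alternation
  position 15: forall -> forall
  position 16: forall -> exists <-- alternation
  position 17: exists -> forall <-- alternation
Total alternations = 9

9


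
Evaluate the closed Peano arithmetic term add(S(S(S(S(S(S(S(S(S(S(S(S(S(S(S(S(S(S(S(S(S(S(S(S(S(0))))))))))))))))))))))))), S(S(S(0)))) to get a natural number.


add(S^25(0), S^3(0)):
S^25(0) = 25
S^3(0) = 3
25 + 3 = 28

28


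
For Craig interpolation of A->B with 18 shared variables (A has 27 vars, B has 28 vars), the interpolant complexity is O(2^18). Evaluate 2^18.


Shared atoms = 18
Craig interpolant size bound = 2^18
= 262144

262144


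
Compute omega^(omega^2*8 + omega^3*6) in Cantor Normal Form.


omega^(omega^2*8 + omega^3*6):
In ordinal addition a term is absorbed by a following term of strictly larger exponent: 2 < 3, so omega^2*8 + omega^3*6 = omega^3*6.
omega raised to a CNF ordinal is a single CNF term: Result = omega^(omega^3*6)

omega^(omega^3*6)


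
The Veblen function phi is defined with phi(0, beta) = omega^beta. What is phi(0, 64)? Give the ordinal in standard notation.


phi(0, 64):
phi(0, beta) = omega^beta by definition.
phi(0, 64) = omega^64

omega^64


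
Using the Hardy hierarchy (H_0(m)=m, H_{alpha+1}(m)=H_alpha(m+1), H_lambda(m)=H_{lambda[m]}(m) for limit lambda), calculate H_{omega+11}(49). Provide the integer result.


H_{omega+11}(49):
Unwind the 11 successor steps: H_{omega+11}(49) = H_omega(49+11) = H_omega(60).
H_omega(m) = H_m(m) = m + m = 2m.
Result = 2 * 60 = 120

120


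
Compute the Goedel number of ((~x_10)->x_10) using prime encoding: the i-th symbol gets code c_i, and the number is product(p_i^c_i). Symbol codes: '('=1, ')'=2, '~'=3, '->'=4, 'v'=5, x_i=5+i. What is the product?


Formula: ((~x_10)->x_10)
Symbol codes: [1, 1, 3, 15, 2, 4, 15, 2]
Primes: [2, 3, 5, 7, 11, 13, 17, 19]
p_1^1 = 2^1 = 2
p_2^1 = 3^1 = 3
p_3^3 = 5^3 = 125
p_4^15 = 7^15 = 4747561509943
p_5^2 = 11^2 = 121
p_6^4 = 13^4 = 28561
p_7^15 = 17^15 = 2862423051509815793
p_8^2 = 19^2 = 361
Product = 12715447987286418149853372091439034711569250

12715447987286418149853372091439034711569250


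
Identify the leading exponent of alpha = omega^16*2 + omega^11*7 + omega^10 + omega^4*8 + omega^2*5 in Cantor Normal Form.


CNF: omega^16*2 + omega^11*7 + omega^10 + omega^4*8 + omega^2*5
The leading term is omega^16*2, which has exponent 16.

16


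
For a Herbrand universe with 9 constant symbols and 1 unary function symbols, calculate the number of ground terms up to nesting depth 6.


Herbrand terms by depth:
Depth 0: 9 constants
Depth 1: 9 new terms (running total: 18)
Depth 2: 9 new terms (running total: 27)
Depth 3: 9 new terms (running total: 36)
Depth 4: 9 new terms (running total: 45)
Depth 5: 9 new terms (running total: 54)
Depth 6: 9 new terms (running total: 63)
Total distinct ground terms = 63

63


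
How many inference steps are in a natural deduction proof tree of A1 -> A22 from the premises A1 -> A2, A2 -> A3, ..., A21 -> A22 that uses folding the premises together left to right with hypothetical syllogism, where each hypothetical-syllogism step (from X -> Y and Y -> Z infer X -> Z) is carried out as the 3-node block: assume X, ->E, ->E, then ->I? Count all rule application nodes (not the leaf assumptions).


There are 21 premises in the chain. The first HS step combines premises 1 and 2; each further premise needs one more HS step.
So 21 premises require 21 - 1 = 20 hypothetical-syllogism steps.
Each HS step uses 3 inference nodes (->E, ->E, ->I).
20 * 3 = 60 total inference nodes.

60


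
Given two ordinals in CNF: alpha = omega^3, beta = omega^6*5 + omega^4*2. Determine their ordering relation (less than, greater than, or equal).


Compare term by term from highest exponent:
alpha = omega^3
beta = omega^6*5 + omega^4*2
Term 1: alpha has omega^3*1, beta has omega^6*5
Term 2: alpha has omega^0*0, beta has omega^4*2
Result: alpha < beta

alpha < beta


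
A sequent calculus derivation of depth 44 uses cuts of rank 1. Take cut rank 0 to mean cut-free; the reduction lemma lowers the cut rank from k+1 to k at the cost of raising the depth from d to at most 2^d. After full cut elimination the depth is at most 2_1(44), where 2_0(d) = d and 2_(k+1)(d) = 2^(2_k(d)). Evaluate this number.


Each rank reduction sends depth d to at most 2^d; cut rank r needs r reductions.
2_0(44) = 44
2_1(44) = 2^44 = 17592186044416
Cut-free depth bound = 17592186044416

17592186044416


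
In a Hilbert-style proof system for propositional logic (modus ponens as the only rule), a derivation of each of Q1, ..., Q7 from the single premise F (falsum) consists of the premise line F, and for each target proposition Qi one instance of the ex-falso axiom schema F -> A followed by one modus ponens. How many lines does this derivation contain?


Ex falso, line by line:
- 1 premise line (F)
- 7 targets, each needing 1 axiom instance (F -> Qi) + 1 MP = 2 lines: 2 * 7 = 14
Total = 1 + 14 = 15 lines.

15


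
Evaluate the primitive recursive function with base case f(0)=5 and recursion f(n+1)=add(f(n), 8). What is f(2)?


f(0) = 5
f(1) = add(f(0), 8) = add(5, 8) = 13
f(2) = add(f(1), 8) = add(13, 8) = 21


21


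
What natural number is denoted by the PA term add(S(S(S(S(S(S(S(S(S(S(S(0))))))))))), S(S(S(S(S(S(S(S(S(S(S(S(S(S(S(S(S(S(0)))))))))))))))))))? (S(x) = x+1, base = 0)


add(S^11(0), S^18(0)):
S^11(0) = 11
S^18(0) = 18
11 + 18 = 29

29


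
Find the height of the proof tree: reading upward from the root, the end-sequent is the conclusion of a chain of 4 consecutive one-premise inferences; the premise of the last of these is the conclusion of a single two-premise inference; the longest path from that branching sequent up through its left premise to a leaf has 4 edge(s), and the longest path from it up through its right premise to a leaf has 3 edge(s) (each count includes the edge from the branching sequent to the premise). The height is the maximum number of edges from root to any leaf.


Longest path through the left premise: 4 edges (measured from the branching sequent)
Longest path through the right premise: 3 edges
Height of the subtree rooted at the branching sequent: max(4, 3) = 4
The branching sequent sits 4 edges above the root (the chain of one-premise inferences), so height = 4 + 4 = 8

8


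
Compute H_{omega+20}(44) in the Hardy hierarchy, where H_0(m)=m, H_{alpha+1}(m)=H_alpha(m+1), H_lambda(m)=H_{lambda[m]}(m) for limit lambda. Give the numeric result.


H_{omega+20}(44):
Unwind the 20 successor steps: H_{omega+20}(44) = H_omega(44+20) = H_omega(64).
H_omega(m) = H_m(m) = m + m = 2m.
Result = 2 * 64 = 128

128


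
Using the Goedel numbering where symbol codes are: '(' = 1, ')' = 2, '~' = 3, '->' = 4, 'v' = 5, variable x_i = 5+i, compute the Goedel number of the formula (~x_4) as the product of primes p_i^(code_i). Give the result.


Formula: (~x_4)
Symbol codes: [1, 3, 9, 2]
Primes: [2, 3, 5, 7]
p_1^1 = 2^1 = 2
p_2^3 = 3^3 = 27
p_3^9 = 5^9 = 1953125
p_4^2 = 7^2 = 49
Product = 5167968750

5167968750


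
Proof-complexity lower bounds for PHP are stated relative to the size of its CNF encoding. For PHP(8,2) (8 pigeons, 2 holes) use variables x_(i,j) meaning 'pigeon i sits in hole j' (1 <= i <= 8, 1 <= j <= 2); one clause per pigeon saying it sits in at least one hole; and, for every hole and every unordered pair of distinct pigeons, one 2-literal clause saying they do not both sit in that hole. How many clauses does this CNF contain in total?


PHP(8,2): 8 pigeons, 2 holes, 8*2 = 16 variables.
- pigeon clauses: one per pigeon -> 8 clauses
- hole clauses: 2 holes * C(8,2) = 2 * 28 -> 56 clauses
Total clauses = 8 + 56 = 64

64


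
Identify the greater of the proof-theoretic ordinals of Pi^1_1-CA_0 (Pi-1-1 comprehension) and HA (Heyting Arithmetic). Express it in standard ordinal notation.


Proof-theoretic ordinal of Pi^1_1-CA_0 (Pi-1-1 comprehension): psi_0(Omega_omega)
Proof-theoretic ordinal of HA (Heyting Arithmetic): epsilon_0
Comparing: epsilon_0 < psi_0(Omega_omega).
The larger ordinal is psi_0(Omega_omega) (from Pi^1_1-CA_0 (Pi-1-1 comprehension)).

psi_0(Omega_omega)


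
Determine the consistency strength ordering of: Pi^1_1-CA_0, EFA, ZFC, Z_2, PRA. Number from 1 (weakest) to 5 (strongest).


Ordering by consistency strength:
1. EFA
2. PRA
3. Pi^1_1-CA_0
4. Z_2
5. ZFC


Pi^1_1-CA_0=3, EFA=1, ZFC=5, Z_2=4, PRA=2


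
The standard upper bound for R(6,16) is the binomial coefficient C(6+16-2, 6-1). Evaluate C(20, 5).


R(6,16) <= C(6+16-2, 6-1) = C(20, 5)
C(20, 5) = 20! / (5! * 15!)
= 15504

15504


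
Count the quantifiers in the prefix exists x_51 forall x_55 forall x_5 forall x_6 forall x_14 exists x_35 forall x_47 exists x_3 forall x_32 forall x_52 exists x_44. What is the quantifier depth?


Quantifier prefix has 11 quantifier symbols.
Quantifier depth = 11

11


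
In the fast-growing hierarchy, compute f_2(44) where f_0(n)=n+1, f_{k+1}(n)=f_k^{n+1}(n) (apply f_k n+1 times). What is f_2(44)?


f_2(44) = f_1^45(44)
f_1(m) = 2m + 1.
Iterating: f_1^k(n) = 2^k*(n+1) - 1.
f_2(44) = 2^45*(44+1) - 1 = 35184372088832*45 - 1 = 1583296743997439

1583296743997439


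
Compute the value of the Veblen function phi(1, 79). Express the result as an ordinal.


phi(1, 79):
phi(1, beta) = epsilon_beta (the beta-th epsilon number).
phi(1, 79) = epsilon_79

epsilon_79


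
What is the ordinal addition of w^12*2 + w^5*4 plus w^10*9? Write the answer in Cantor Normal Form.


Ordinal addition (w^12*2 + w^5*4) + w^10*9:
alpha's leading term has exponent 12 > beta's exponent 10, so it survives.
alpha's tail term has exponent 5 < beta's exponent 10, so it is absorbed by beta.
In ordinal addition, any term followed by a strictly larger-exponent term is absorbed.
Result = w^12*2 + w^10*9

w^12*2 + w^10*9


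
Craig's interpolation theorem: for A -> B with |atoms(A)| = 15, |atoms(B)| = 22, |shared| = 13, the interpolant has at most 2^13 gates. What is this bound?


Shared atoms = 13
Craig interpolant size bound = 2^13
= 8192

8192


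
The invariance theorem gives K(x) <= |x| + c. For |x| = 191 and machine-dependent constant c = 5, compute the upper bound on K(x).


K(x) <= |x| + c = 191 + 5 = 196

196


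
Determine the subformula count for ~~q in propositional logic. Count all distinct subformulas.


Formula: ~~q
Subformulas found:
  1. q
  2. ~q
  3. ~~q
Total distinct subformulas = 3

3


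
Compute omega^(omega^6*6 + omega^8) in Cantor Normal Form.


omega^(omega^6*6 + omega^8):
In ordinal addition a term is absorbed by a following term of strictly larger exponent: 6 < 8, so omega^6*6 + omega^8 = omega^8.
omega raised to a CNF ordinal is a single CNF term: Result = omega^(omega^8)

omega^(omega^8)


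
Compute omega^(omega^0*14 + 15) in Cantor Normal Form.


omega^(omega^0*14 + 15):
omega^0 = 1, so the exponent is 14 + 15 = 29 (finite ordinal addition).
Result = omega^29, already a single CNF term.

omega^29


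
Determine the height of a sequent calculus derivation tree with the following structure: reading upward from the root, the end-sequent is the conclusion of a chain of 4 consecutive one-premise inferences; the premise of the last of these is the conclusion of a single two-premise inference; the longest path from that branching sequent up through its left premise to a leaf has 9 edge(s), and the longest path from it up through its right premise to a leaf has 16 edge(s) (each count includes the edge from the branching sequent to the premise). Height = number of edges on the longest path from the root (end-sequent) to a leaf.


Longest path through the left premise: 9 edges (measured from the branching sequent)
Longest path through the right premise: 16 edges
Height of the subtree rooted at the branching sequent: max(9, 16) = 16
The branching sequent sits 4 edges above the root (the chain of one-premise inferences), so height = 16 + 4 = 20

20


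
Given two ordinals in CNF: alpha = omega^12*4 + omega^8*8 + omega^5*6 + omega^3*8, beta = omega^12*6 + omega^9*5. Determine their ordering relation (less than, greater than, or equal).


Compare term by term from highest exponent:
alpha = omega^12*4 + omega^8*8 + omega^5*6 + omega^3*8
beta = omega^12*6 + omega^9*5
Term 1: alpha has omega^12*4, beta has omega^12*6
Term 2: alpha has omega^8*8, beta has omega^9*5
Term 3: alpha has omega^5*6, beta has omega^0*0
Term 4: alpha has omega^3*8, beta has omega^0*0
Result: alpha < beta

alpha < beta


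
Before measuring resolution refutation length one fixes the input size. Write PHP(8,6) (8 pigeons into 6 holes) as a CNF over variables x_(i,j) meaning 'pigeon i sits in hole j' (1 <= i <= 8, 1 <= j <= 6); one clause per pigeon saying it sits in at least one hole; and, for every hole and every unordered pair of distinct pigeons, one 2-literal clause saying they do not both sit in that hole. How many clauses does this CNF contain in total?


PHP(8,6): 8 pigeons, 6 holes, 8*6 = 48 variables.
- pigeon clauses: one per pigeon -> 8 clauses
- hole clauses: 6 holes * C(8,2) = 6 * 28 -> 168 clauses
Total clauses = 8 + 168 = 176

176


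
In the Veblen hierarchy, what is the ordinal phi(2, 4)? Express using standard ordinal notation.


phi(2, 4):
phi(2, beta) = zeta_beta (the beta-th zeta number, fixed point of epsilon).
phi(2, 4) = zeta_4

zeta_4


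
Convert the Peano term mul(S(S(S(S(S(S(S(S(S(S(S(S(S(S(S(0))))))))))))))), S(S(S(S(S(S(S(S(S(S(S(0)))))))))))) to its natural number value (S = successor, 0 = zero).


mul(S^15(0), S^11(0)):
S^15(0) = 15
S^11(0) = 11
15 * 11 = 165

165


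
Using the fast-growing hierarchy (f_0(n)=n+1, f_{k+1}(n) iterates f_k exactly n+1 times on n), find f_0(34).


f_0(34) = 34 + 1 = 35

35


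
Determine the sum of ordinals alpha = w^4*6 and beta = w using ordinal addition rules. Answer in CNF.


Ordinal addition w^4*6 + w:
Leading exponent of alpha (4) > leading exponent of beta (1).
Since alpha's term has higher exponent than beta's leading term,
the sum is simply alpha followed by beta.
Result = w^4*6 + w

w^4*6 + w


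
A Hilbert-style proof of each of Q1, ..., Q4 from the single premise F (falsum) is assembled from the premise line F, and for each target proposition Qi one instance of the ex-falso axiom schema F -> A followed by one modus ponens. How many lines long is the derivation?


Ex falso, line by line:
- 1 premise line (F)
- 4 targets, each needing 1 axiom instance (F -> Qi) + 1 MP = 2 lines: 2 * 4 = 8
Total = 1 + 8 = 9 lines.

9
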